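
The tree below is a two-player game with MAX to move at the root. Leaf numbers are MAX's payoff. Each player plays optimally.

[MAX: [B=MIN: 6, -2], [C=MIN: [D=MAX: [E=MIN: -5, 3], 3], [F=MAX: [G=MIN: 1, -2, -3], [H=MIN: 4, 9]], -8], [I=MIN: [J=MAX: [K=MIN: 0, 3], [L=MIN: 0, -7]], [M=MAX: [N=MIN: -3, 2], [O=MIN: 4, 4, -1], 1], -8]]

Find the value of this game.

B (MIN): min(6, -2) = -2
E (MIN): min(-5, 3) = -5
D (MAX): max(-5, 3) = 3
G (MIN): min(1, -2, -3) = -3
H (MIN): min(4, 9) = 4
F (MAX): max(-3, 4) = 4
C (MIN): min(3, 4, -8) = -8
K (MIN): min(0, 3) = 0
L (MIN): min(0, -7) = -7
J (MAX): max(0, -7) = 0
N (MIN): min(-3, 2) = -3
O (MIN): min(4, 4, -1) = -1
M (MAX): max(-3, -1, 1) = 1
I (MIN): min(0, 1, -8) = -8
Root (MAX): max(-2, -8, -8) = -2

-2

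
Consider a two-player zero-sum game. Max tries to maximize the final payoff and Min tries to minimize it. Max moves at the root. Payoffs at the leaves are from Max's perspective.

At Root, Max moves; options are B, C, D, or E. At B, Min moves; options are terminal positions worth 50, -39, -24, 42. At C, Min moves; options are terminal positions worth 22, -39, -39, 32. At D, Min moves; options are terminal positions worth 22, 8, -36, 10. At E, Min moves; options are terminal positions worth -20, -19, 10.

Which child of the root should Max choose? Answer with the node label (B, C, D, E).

E

B (Min): min(50, -39, -24, 42) = -39
C (Min): min(22, -39, -39, 32) = -39
D (Min): min(22, 8, -36, 10) = -36
E (Min): min(-20, -19, 10) = -20
Root (Max): max(-39, -39, -36, -20) = -20
Max picks the child with the highest value: E (value -20).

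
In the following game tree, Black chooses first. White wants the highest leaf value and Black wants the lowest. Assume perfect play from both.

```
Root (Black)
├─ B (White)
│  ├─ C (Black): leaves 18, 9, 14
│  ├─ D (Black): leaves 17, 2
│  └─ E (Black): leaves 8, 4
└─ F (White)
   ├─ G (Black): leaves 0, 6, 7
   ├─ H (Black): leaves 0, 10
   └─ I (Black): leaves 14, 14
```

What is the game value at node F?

G: min(0, 6, 7) = 0
H: min(0, 10) = 0
I: min(14, 14) = 14
F: max(0, 0, 14) = 14

14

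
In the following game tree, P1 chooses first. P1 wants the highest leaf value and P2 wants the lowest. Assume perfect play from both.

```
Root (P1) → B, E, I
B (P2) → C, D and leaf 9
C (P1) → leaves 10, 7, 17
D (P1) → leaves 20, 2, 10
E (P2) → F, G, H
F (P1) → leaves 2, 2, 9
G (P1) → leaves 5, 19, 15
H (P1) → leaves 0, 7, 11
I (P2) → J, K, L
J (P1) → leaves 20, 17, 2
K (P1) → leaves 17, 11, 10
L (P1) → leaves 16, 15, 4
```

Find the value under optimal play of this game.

C (P1): max(10, 7, 17) = 17
D (P1): max(20, 2, 10) = 20
B (P2): min(17, 20, 9) = 9
F (P1): max(2, 2, 9) = 9
G (P1): max(5, 19, 15) = 19
H (P1): max(0, 7, 11) = 11
E (P2): min(9, 19, 11) = 9
J (P1): max(20, 17, 2) = 20
K (P1): max(17, 11, 10) = 17
L (P1): max(16, 15, 4) = 16
I (P2): min(20, 17, 16) = 16
Root (P1): max(9, 9, 16) = 16

16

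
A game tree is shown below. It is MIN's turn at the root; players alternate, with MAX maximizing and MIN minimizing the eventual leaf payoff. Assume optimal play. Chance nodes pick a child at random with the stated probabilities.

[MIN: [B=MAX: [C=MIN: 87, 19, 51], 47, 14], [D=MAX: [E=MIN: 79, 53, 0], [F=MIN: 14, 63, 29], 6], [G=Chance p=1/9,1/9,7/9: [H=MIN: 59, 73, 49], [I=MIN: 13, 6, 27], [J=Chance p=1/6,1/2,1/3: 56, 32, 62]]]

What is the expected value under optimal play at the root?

C (MIN): min(87, 19, 51) = 19
B (MAX): max(19, 47, 14) = 47
E (MIN): min(79, 53, 0) = 0
F (MIN): min(14, 63, 29) = 14
D (MAX): max(0, 14, 6) = 14
H (MIN): min(59, 73, 49) = 49
I (MIN): min(13, 6, 27) = 6
J (Chance): 1/6·56 + 1/2·32 + 1/3·62 = 46
G (Chance): 1/9·49 + 1/9·6 + 7/9·46 = 41.89
Root (MIN): min(47, 14, 41.89) = 14

14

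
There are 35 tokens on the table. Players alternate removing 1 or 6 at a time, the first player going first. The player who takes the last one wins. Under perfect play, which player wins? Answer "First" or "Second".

Second

Positions where the player to move wins (W) vs loses (L):
i:   0  1  2  3  4  5  6  7  8  9 10 11 12 13 14 15 16 17 18 19 20 21 22 23 24 25 26 27 28 29 30 31 32 33 34 35
     L  W  L  W  L  W  W  L  W  L  W  L  W  W  L  W  L  W  L  W  W  L  W  L  W  L  W  W  L  W  L  W  L  W  W  L
Position 35 is L, so the second player wins.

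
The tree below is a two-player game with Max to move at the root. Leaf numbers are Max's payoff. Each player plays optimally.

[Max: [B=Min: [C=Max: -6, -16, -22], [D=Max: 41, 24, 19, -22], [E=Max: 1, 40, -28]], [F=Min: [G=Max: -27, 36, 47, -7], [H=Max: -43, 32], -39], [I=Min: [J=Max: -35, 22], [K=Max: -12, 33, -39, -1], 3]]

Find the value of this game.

3

C (Max): max(-6, -16, -22) = -6
D (Max): max(41, 24, 19, -22) = 41
E (Max): max(1, 40, -28) = 40
B (Min): min(-6, 41, 40) = -6
G (Max): max(-27, 36, 47, -7) = 47
H (Max): max(-43, 32) = 32
F (Min): min(47, 32, -39) = -39
J (Max): max(-35, 22) = 22
K (Max): max(-12, 33, -39, -1) = 33
I (Min): min(22, 33, 3) = 3
Root (Max): max(-6, -39, 3) = 3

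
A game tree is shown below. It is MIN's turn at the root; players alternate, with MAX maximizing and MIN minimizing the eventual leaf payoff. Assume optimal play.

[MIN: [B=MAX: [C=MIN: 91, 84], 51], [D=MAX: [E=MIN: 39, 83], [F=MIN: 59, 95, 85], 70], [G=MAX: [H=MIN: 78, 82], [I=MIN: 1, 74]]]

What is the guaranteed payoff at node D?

E: min(39, 83) = 39
F: min(59, 95, 85) = 59
D: max(39, 59, 70) = 70

70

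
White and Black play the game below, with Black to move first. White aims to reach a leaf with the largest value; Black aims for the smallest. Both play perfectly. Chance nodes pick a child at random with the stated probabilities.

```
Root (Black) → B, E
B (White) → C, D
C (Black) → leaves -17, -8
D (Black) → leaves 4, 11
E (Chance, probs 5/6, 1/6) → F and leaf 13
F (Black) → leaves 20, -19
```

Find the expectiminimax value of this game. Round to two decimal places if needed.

C (Black): min(-17, -8) = -17
D (Black): min(4, 11) = 4
B (White): max(-17, 4) = 4
F (Black): min(20, -19) = -19
E (Chance): 5/6·-19 + 1/6·13 = -13.67
Root (Black): min(4, -13.67) = -13.67

-13.67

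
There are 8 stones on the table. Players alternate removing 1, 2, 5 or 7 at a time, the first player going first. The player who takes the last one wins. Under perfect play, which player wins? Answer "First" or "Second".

W/L table (W = player to move can force a win):
i:   0  1  2  3  4  5  6  7  8
     L  W  W  L  W  W  L  W  W
Position 8 is W, so the first player wins.

First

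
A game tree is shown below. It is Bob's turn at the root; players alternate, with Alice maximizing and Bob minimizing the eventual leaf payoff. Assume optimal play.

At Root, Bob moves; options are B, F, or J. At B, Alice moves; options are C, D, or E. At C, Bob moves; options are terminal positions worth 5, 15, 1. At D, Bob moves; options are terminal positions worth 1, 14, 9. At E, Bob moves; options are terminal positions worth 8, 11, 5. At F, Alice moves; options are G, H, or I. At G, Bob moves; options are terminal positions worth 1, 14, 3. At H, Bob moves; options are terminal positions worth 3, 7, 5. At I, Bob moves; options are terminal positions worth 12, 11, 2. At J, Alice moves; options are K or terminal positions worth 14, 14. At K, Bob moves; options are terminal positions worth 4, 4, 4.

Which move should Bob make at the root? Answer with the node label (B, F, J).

F

C (Bob): min(5, 15, 1) = 1
D (Bob): min(1, 14, 9) = 1
E (Bob): min(8, 11, 5) = 5
B (Alice): max(1, 1, 5) = 5
G (Bob): min(1, 14, 3) = 1
H (Bob): min(3, 7, 5) = 3
I (Bob): min(12, 11, 2) = 2
F (Alice): max(1, 3, 2) = 3
K (Bob): min(4, 4, 4) = 4
J (Alice): max(4, 14, 14) = 14
Root (Bob): min(5, 3, 14) = 3
Bob picks the child with the lowest value: F (value 3).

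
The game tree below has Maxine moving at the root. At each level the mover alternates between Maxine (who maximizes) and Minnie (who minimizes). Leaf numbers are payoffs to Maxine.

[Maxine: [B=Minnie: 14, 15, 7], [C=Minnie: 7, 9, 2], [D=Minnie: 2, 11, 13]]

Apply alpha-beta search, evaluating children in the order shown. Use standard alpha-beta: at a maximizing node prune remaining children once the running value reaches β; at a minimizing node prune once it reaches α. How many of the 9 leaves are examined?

B [α=-∞,β=+∞]: v=7
C [α=7,β=+∞]: v=7 after child 1 ≤ α → α-cutoff, skip 2
D [α=7,β=+∞]: v=2 after child 1 ≤ α → α-cutoff, skip 2
Root [α=-∞,β=+∞]: v=7
Leaves evaluated: 5 of 9.

5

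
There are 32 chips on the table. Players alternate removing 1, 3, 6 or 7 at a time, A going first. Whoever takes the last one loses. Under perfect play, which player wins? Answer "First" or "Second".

i:   0  1  2  3  4  5  6  7  8  9 10 11 12 13 14 15 16 17 18 19 20 21 22 23 24 25 26 27 28 29 30 31 32
     W  L  W  L  W  L  W  W  W  W  W  W  W  L  W  L  W  L  W  W  W  W  W  W  W  L  W  L  W  L  W  W  W
Position 32 is W, so the first player wins.

First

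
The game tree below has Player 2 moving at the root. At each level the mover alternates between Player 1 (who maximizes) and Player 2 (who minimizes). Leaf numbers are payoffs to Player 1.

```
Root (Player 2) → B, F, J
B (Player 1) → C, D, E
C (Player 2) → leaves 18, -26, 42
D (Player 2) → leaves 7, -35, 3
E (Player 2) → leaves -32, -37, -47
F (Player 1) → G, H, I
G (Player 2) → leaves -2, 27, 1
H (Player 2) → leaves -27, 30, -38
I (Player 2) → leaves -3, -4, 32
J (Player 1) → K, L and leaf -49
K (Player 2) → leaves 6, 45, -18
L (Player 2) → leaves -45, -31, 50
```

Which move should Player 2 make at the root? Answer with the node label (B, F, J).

B

C (Player 2): min(18, -26, 42) = -26
D (Player 2): min(7, -35, 3) = -35
E (Player 2): min(-32, -37, -47) = -47
B (Player 1): max(-26, -35, -47) = -26
G (Player 2): min(-2, 27, 1) = -2
H (Player 2): min(-27, 30, -38) = -38
I (Player 2): min(-3, -4, 32) = -4
F (Player 1): max(-2, -38, -4) = -2
K (Player 2): min(6, 45, -18) = -18
L (Player 2): min(-45, -31, 50) = -45
J (Player 1): max(-18, -45, -49) = -18
Root (Player 2): min(-26, -2, -18) = -26
Player 2 picks the child with the lowest value: B (value -26).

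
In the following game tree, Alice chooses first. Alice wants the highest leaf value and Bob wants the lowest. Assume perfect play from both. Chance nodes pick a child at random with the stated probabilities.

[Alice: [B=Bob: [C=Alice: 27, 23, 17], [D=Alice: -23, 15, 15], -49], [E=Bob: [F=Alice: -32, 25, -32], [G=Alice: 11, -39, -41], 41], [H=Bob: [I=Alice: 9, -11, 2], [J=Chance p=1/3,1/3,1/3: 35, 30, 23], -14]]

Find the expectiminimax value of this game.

C (Alice): max(27, 23, 17) = 27
D (Alice): max(-23, 15, 15) = 15
B (Bob): min(27, 15, -49) = -49
F (Alice): max(-32, 25, -32) = 25
G (Alice): max(11, -39, -41) = 11
E (Bob): min(25, 11, 41) = 11
I (Alice): max(9, -11, 2) = 9
J (Chance): 1/3·35 + 1/3·30 + 1/3·23 = 29.33
H (Bob): min(9, 29.33, -14) = -14
Root (Alice): max(-49, 11, -14) = 11

11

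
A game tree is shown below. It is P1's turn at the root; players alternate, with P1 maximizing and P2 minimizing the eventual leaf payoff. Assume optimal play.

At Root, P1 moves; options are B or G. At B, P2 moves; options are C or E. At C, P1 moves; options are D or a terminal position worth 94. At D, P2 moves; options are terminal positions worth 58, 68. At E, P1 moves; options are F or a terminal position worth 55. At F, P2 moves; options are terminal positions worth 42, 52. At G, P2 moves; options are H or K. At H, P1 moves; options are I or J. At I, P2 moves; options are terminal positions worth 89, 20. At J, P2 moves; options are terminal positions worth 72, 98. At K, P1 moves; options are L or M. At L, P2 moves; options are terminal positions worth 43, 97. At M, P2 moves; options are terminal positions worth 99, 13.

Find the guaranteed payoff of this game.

D (P2): min(58, 68) = 58
C (P1): max(58, 94) = 94
F (P2): min(42, 52) = 42
E (P1): max(42, 55) = 55
B (P2): min(94, 55) = 55
I (P2): min(89, 20) = 20
J (P2): min(72, 98) = 72
H (P1): max(20, 72) = 72
L (P2): min(43, 97) = 43
M (P2): min(99, 13) = 13
K (P1): max(43, 13) = 43
G (P2): min(72, 43) = 43
Root (P1): max(55, 43) = 55

55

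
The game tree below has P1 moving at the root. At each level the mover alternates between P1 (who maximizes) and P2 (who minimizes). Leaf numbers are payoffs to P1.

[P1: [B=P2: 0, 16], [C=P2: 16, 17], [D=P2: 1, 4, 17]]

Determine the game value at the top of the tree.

B (P2): min(0, 16) = 0
C (P2): min(16, 17) = 16
D (P2): min(1, 4, 17) = 1
Root (P1): max(0, 16, 1) = 16

16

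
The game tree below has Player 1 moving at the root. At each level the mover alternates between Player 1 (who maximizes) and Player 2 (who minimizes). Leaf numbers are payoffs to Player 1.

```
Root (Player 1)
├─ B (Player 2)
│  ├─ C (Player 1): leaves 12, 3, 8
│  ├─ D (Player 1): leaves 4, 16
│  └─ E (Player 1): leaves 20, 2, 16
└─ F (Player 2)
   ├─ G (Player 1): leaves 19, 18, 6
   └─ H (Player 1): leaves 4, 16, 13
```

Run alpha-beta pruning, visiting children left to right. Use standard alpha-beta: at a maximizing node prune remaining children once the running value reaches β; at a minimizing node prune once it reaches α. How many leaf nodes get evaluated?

12

C [α=-∞,β=+∞]: v=12
D [α=-∞,β=12]: v=16
E [α=-∞,β=12]: v=20 after child 1 ≥ β → β-cutoff, skip 2
B [α=-∞,β=+∞]: v=12
G [α=12,β=+∞]: v=19
H [α=12,β=19]: v=16
F [α=12,β=+∞]: v=16
Root [α=-∞,β=+∞]: v=16
Leaves evaluated: 12 of 14.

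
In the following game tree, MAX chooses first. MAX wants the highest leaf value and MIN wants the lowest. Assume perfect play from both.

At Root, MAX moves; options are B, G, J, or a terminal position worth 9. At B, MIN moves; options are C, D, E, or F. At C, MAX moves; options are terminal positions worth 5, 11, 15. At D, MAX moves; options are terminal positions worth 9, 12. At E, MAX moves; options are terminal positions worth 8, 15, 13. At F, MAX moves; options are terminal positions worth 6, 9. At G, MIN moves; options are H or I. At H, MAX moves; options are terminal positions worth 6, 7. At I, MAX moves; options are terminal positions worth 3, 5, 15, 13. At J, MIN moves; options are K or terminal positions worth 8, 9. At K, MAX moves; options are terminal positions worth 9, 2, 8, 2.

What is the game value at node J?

8

K: max(9, 2, 8, 2) = 9
J: min(9, 8, 9) = 8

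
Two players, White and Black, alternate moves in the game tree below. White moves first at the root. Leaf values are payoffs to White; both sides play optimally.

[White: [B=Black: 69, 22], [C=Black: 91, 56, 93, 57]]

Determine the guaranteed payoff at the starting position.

56

B (Black): min(69, 22) = 22
C (Black): min(91, 56, 93, 57) = 56
Root (White): max(22, 56) = 56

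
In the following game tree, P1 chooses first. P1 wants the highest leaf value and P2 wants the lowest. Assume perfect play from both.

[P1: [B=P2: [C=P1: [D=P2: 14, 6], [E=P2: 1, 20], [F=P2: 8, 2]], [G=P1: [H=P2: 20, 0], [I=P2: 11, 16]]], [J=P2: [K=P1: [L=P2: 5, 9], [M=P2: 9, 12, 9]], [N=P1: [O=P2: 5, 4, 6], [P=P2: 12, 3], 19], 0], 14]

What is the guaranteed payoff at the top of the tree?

D (P2): min(14, 6) = 6
E (P2): min(1, 20) = 1
F (P2): min(8, 2) = 2
C (P1): max(6, 1, 2) = 6
H (P2): min(20, 0) = 0
I (P2): min(11, 16) = 11
G (P1): max(0, 11) = 11
B (P2): min(6, 11) = 6
L (P2): min(5, 9) = 5
M (P2): min(9, 12, 9) = 9
K (P1): max(5, 9) = 9
O (P2): min(5, 4, 6) = 4
P (P2): min(12, 3) = 3
N (P1): max(4, 3, 19) = 19
J (P2): min(9, 19, 0) = 0
Root (P1): max(6, 0, 14) = 14

14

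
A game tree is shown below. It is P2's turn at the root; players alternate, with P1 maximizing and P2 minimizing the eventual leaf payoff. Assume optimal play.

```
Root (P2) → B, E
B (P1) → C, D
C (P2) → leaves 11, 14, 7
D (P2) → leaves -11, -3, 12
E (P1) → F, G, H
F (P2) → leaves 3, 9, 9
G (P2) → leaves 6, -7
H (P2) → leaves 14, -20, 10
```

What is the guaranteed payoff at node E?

F: min(3, 9, 9) = 3
G: min(6, -7) = -7
H: min(14, -20, 10) = -20
E: max(3, -7, -20) = 3

3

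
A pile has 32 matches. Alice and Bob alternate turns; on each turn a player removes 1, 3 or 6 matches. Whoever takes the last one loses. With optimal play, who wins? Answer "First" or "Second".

Compute winning (W) and losing (L) positions by backward induction:
i:   0  1  2  3  4  5  6  7  8  9 10 11 12 13 14 15 16 17 18 19 20 21 22 23 24 25 26 27 28 29 30 31 32
     W  L  W  L  W  L  W  W  W  W  L  W  L  W  L  W  W  W  W  L  W  L  W  L  W  W  W  W  L  W  L  W  L
Position 32 is L, so the second player wins.

Second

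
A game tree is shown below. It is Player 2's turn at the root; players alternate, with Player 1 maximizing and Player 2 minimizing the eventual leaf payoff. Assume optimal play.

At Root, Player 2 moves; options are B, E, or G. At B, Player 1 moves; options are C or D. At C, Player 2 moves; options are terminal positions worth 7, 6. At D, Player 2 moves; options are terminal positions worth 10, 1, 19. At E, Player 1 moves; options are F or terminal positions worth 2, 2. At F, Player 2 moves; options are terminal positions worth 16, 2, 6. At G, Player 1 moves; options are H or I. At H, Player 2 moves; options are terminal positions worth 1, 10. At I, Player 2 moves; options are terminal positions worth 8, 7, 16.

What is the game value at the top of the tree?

2

C (Player 2): min(7, 6) = 6
D (Player 2): min(10, 1, 19) = 1
B (Player 1): max(6, 1) = 6
F (Player 2): min(16, 2, 6) = 2
E (Player 1): max(2, 2, 2) = 2
H (Player 2): min(1, 10) = 1
I (Player 2): min(8, 7, 16) = 7
G (Player 1): max(1, 7) = 7
Root (Player 2): min(6, 2, 7) = 2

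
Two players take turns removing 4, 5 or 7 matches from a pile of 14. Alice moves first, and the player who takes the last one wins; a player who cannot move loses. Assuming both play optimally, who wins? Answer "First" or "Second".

Second

W/L table (W = player to move can force a win):
i:   0  1  2  3  4  5  6  7  8  9 10 11 12 13 14
     L  L  L  L  W  W  W  W  W  W  W  L  L  L  L
Position 14 is L, so the second player wins.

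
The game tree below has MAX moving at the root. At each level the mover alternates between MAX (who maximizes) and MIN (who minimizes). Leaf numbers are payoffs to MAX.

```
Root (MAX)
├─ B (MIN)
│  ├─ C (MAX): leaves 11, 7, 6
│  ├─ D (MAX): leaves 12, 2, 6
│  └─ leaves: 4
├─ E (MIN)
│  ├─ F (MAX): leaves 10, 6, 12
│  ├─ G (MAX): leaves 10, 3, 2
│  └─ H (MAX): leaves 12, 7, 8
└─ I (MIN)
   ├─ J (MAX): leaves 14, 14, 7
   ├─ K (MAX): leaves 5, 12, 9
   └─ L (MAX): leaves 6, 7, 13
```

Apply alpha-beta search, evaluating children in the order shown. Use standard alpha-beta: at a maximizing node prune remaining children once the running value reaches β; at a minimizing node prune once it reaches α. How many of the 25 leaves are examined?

21

C [α=-∞,β=+∞]: v=11
D [α=-∞,β=11]: v=12 after child 1 ≥ β → β-cutoff, skip 2
B [α=-∞,β=+∞]: v=4
F [α=4,β=+∞]: v=12
G [α=4,β=12]: v=10
H [α=4,β=10]: v=12 after child 1 ≥ β → β-cutoff, skip 2
E [α=4,β=+∞]: v=10
J [α=10,β=+∞]: v=14
K [α=10,β=14]: v=12
L [α=10,β=12]: v=13
I [α=10,β=+∞]: v=12
Root [α=-∞,β=+∞]: v=12
Leaves evaluated: 21 of 25.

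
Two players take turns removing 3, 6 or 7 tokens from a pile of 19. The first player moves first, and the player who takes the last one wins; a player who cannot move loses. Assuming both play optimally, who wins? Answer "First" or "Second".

W/L table (W = player to move can force a win):
i:   0  1  2  3  4  5  6  7  8  9 10 11 12 13 14 15 16 17 18 19
     L  L  L  W  W  W  W  W  W  W  L  L  L  W  W  W  W  W  W  W
Position 19 is W, so the first player wins.

First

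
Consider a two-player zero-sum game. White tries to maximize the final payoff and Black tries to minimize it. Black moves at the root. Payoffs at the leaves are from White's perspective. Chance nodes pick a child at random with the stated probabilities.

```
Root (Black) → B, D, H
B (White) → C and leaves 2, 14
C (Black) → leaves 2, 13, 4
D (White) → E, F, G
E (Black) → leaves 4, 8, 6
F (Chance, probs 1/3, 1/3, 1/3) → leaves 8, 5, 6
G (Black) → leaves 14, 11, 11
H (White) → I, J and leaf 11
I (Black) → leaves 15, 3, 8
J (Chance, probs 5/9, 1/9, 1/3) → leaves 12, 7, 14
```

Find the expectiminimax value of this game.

C (Black): min(2, 13, 4) = 2
B (White): max(2, 2, 14) = 14
E (Black): min(4, 8, 6) = 4
F (Chance): 1/3·8 + 1/3·5 + 1/3·6 = 6.33
G (Black): min(14, 11, 11) = 11
D (White): max(4, 6.33, 11) = 11
I (Black): min(15, 3, 8) = 3
J (Chance): 5/9·12 + 1/9·7 + 1/3·14 = 12.11
H (White): max(3, 12.11, 11) = 12.11
Root (Black): min(14, 11, 12.11) = 11

11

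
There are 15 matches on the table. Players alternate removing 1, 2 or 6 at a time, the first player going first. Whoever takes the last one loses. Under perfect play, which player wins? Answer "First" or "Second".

Second

i:   0  1  2  3  4  5  6  7  8  9 10 11 12 13 14 15
     W  L  W  W  L  W  W  W  L  W  W  L  W  W  W  L
Position 15 is L, so the second player wins.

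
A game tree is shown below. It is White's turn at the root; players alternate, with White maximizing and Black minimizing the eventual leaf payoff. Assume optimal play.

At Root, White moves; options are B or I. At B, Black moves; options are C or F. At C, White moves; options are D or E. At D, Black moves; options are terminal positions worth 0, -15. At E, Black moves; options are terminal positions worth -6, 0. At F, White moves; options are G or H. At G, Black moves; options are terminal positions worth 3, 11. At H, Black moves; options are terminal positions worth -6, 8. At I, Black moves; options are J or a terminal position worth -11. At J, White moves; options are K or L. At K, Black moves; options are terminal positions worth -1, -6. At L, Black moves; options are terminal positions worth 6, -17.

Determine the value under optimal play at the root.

D (Black): min(0, -15) = -15
E (Black): min(-6, 0) = -6
C (White): max(-15, -6) = -6
G (Black): min(3, 11) = 3
H (Black): min(-6, 8) = -6
F (White): max(3, -6) = 3
B (Black): min(-6, 3) = -6
K (Black): min(-1, -6) = -6
L (Black): min(6, -17) = -17
J (White): max(-6, -17) = -6
I (Black): min(-6, -11) = -11
Root (White): max(-6, -11) = -6

-6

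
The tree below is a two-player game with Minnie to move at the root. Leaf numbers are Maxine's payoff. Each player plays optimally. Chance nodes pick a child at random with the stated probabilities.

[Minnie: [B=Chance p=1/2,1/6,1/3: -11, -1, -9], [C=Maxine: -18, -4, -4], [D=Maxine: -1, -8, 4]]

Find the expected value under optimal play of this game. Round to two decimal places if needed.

-8.67

B (Chance): 1/2·-11 + 1/6·-1 + 1/3·-9 = -8.67
C (Maxine): max(-18, -4, -4) = -4
D (Maxine): max(-1, -8, 4) = 4
Root (Minnie): min(-8.67, -4, 4) = -8.67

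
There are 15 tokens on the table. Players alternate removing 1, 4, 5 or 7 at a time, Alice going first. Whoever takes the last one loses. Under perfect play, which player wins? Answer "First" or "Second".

W/L table (W = player to move can force a win):
i:   0  1  2  3  4  5  6  7  8  9 10 11 12 13 14 15
     W  L  W  L  W  W  W  W  W  L  W  L  W  W  W  W
Position 15 is W, so the first player wins.

First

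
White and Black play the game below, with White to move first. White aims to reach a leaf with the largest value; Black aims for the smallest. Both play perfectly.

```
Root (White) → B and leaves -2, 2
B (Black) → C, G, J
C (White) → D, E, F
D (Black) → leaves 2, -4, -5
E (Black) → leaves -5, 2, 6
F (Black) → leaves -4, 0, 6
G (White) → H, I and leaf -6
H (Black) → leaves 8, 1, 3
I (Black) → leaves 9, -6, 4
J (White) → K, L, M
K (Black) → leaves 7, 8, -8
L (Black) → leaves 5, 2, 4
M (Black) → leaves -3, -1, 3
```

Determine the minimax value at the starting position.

2

D (Black): min(2, -4, -5) = -5
E (Black): min(-5, 2, 6) = -5
F (Black): min(-4, 0, 6) = -4
C (White): max(-5, -5, -4) = -4
H (Black): min(8, 1, 3) = 1
I (Black): min(9, -6, 4) = -6
G (White): max(1, -6, -6) = 1
K (Black): min(7, 8, -8) = -8
L (Black): min(5, 2, 4) = 2
M (Black): min(-3, -1, 3) = -3
J (White): max(-8, 2, -3) = 2
B (Black): min(-4, 1, 2) = -4
Root (White): max(-4, -2, 2) = 2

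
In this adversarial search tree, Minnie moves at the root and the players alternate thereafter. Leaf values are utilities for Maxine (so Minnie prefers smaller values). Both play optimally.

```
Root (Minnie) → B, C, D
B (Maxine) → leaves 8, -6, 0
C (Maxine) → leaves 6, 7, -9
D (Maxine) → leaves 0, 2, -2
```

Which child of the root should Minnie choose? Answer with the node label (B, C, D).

D

B (Maxine): max(8, -6, 0) = 8
C (Maxine): max(6, 7, -9) = 7
D (Maxine): max(0, 2, -2) = 2
Root (Minnie): min(8, 7, 2) = 2
Minnie picks the child with the lowest value: D (value 2).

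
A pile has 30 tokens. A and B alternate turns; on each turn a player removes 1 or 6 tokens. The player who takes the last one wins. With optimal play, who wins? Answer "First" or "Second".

Second

Compute winning (W) and losing (L) positions by backward induction:
i:   0  1  2  3  4  5  6  7  8  9 10 11 12 13 14 15 16 17 18 19 20 21 22 23 24 25 26 27 28 29 30
     L  W  L  W  L  W  W  L  W  L  W  L  W  W  L  W  L  W  L  W  W  L  W  L  W  L  W  W  L  W  L
Position 30 is L, so the second player wins.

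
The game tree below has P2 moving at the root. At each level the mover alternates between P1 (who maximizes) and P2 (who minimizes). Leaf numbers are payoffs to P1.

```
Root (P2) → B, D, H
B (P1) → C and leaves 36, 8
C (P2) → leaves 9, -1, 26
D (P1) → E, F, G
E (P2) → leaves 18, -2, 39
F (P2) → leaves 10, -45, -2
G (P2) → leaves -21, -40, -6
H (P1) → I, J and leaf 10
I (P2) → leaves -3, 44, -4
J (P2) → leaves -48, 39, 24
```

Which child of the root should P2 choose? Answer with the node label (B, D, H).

C (P2): min(9, -1, 26) = -1
B (P1): max(-1, 36, 8) = 36
E (P2): min(18, -2, 39) = -2
F (P2): min(10, -45, -2) = -45
G (P2): min(-21, -40, -6) = -40
D (P1): max(-2, -45, -40) = -2
I (P2): min(-3, 44, -4) = -4
J (P2): min(-48, 39, 24) = -48
H (P1): max(-4, -48, 10) = 10
Root (P2): min(36, -2, 10) = -2
P2 picks the child with the lowest value: D (value -2).

D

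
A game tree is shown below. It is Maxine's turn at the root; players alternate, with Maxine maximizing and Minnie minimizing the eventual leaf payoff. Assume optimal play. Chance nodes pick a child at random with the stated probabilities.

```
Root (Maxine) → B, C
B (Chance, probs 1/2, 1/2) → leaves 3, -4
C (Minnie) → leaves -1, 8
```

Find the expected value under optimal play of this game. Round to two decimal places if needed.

B (Chance): 1/2·3 + 1/2·-4 = -0.5
C (Minnie): min(-1, 8) = -1
Root (Maxine): max(-0.5, -1) = -0.5

-0.5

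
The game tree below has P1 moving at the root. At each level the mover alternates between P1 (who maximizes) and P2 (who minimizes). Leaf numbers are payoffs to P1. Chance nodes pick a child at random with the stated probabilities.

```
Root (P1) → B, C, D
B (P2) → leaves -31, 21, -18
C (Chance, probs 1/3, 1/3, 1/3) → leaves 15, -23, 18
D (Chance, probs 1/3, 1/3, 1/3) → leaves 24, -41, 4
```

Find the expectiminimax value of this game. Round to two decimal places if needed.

B (P2): min(-31, 21, -18) = -31
C (Chance): 1/3·15 + 1/3·-23 + 1/3·18 = 3.33
D (Chance): 1/3·24 + 1/3·-41 + 1/3·4 = -4.33
Root (P1): max(-31, 3.33, -4.33) = 3.33

3.33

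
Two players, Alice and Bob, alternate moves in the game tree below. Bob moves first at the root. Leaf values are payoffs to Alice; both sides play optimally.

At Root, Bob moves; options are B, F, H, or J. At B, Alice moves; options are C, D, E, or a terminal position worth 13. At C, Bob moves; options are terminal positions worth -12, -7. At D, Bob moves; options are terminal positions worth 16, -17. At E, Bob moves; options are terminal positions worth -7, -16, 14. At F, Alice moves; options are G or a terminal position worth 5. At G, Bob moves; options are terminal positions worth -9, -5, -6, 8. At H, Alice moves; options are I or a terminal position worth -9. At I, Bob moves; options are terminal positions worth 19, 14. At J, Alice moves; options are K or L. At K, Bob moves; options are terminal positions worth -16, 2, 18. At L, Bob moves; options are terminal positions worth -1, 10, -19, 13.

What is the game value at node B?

C: min(-12, -7) = -12
D: min(16, -17) = -17
E: min(-7, -16, 14) = -16
B: max(-12, -17, -16, 13) = 13

13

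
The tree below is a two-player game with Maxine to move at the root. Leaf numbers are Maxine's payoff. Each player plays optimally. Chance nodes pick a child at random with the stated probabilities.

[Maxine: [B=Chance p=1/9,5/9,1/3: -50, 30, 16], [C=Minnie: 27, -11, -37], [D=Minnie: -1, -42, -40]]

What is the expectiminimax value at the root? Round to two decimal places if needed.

16.44

B (Chance): 1/9·-50 + 5/9·30 + 1/3·16 = 16.44
C (Minnie): min(27, -11, -37) = -37
D (Minnie): min(-1, -42, -40) = -42
Root (Maxine): max(16.44, -37, -42) = 16.44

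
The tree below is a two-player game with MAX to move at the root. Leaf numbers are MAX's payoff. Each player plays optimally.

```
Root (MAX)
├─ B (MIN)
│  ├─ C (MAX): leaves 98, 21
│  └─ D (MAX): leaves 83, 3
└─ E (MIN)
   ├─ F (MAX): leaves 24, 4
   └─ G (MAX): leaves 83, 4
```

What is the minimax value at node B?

83

C: max(98, 21) = 98
D: max(83, 3) = 83
B: min(98, 83) = 83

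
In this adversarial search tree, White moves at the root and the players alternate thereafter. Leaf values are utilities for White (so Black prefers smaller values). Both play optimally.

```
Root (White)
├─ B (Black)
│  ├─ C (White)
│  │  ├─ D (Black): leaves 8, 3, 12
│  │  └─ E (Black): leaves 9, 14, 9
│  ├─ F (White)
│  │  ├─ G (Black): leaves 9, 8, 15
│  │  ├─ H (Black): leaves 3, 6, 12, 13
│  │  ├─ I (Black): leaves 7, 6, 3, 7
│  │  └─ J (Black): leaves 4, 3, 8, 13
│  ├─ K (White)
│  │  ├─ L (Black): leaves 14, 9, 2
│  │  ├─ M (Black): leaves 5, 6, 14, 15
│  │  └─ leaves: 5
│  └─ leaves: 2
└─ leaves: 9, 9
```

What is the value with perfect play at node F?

G: min(9, 8, 15) = 8
H: min(3, 6, 12, 13) = 3
I: min(7, 6, 3, 7) = 3
J: min(4, 3, 8, 13) = 3
F: max(8, 3, 3, 3) = 8

8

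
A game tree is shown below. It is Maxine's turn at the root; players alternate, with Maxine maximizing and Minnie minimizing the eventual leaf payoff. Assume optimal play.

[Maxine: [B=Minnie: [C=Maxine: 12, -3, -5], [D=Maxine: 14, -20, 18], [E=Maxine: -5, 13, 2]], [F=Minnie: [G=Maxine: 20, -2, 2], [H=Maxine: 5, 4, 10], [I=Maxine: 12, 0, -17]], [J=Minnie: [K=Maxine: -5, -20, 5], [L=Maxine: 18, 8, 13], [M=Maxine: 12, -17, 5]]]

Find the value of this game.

12

C (Maxine): max(12, -3, -5) = 12
D (Maxine): max(14, -20, 18) = 18
E (Maxine): max(-5, 13, 2) = 13
B (Minnie): min(12, 18, 13) = 12
G (Maxine): max(20, -2, 2) = 20
H (Maxine): max(5, 4, 10) = 10
I (Maxine): max(12, 0, -17) = 12
F (Minnie): min(20, 10, 12) = 10
K (Maxine): max(-5, -20, 5) = 5
L (Maxine): max(18, 8, 13) = 18
M (Maxine): max(12, -17, 5) = 12
J (Minnie): min(5, 18, 12) = 5
Root (Maxine): max(12, 10, 5) = 12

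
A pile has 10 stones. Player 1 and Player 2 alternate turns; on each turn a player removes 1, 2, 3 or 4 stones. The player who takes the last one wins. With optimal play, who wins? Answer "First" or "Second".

W/L table (W = player to move can force a win):
i:   0  1  2  3  4  5  6  7  8  9 10
     L  W  W  W  W  L  W  W  W  W  L
Position 10 is L, so the second player wins.

Second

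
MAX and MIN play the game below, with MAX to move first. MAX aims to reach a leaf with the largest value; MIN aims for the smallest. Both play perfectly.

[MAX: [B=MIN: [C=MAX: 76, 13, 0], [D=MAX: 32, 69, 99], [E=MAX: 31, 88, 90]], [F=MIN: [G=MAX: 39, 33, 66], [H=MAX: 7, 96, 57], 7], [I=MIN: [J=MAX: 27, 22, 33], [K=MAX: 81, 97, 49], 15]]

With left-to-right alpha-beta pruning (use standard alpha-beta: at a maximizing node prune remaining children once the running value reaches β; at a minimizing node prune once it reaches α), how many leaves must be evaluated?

C [α=-∞,β=+∞]: v=76
D [α=-∞,β=76]: v=99
E [α=-∞,β=76]: v=88 after child 2 ≥ β → β-cutoff, skip 1
B [α=-∞,β=+∞]: v=76
G [α=76,β=+∞]: v=66
F [α=76,β=+∞]: v=66 after child 1 ≤ α → α-cutoff, skip 2
J [α=76,β=+∞]: v=33
I [α=76,β=+∞]: v=33 after child 1 ≤ α → α-cutoff, skip 2
Root [α=-∞,β=+∞]: v=76
Leaves evaluated: 14 of 23.

14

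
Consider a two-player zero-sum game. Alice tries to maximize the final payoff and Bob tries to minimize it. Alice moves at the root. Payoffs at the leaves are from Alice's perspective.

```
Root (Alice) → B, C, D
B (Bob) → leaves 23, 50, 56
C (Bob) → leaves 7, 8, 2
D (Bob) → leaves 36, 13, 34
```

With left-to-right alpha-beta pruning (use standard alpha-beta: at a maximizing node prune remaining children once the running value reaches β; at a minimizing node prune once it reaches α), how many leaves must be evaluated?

B [α=-∞,β=+∞]: v=23
C [α=23,β=+∞]: v=7 after child 1 ≤ α → α-cutoff, skip 2
D [α=23,β=+∞]: v=13 after child 2 ≤ α → α-cutoff, skip 1
Root [α=-∞,β=+∞]: v=23
Leaves evaluated: 6 of 9.

6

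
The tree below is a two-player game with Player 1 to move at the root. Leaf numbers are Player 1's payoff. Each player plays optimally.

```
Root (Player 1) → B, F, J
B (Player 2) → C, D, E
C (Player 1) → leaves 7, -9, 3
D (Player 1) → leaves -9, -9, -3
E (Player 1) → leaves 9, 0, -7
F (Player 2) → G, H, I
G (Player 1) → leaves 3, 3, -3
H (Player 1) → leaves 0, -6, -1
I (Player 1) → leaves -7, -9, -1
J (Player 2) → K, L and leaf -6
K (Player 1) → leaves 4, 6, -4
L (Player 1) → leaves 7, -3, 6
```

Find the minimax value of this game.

C (Player 1): max(7, -9, 3) = 7
D (Player 1): max(-9, -9, -3) = -3
E (Player 1): max(9, 0, -7) = 9
B (Player 2): min(7, -3, 9) = -3
G (Player 1): max(3, 3, -3) = 3
H (Player 1): max(0, -6, -1) = 0
I (Player 1): max(-7, -9, -1) = -1
F (Player 2): min(3, 0, -1) = -1
K (Player 1): max(4, 6, -4) = 6
L (Player 1): max(7, -3, 6) = 7
J (Player 2): min(6, 7, -6) = -6
Root (Player 1): max(-3, -1, -6) = -1

-1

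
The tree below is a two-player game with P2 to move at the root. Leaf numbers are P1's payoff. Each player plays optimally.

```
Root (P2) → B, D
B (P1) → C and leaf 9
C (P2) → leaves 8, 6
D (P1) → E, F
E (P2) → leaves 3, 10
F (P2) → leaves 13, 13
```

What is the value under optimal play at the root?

9

C (P2): min(8, 6) = 6
B (P1): max(6, 9) = 9
E (P2): min(3, 10) = 3
F (P2): min(13, 13) = 13
D (P1): max(3, 13) = 13
Root (P2): min(9, 13) = 9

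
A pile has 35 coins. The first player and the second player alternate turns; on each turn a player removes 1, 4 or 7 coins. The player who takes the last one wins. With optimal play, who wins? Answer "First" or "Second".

First

Compute winning (W) and losing (L) positions by backward induction:
i:   0  1  2  3  4  5  6  7  8  9 10 11 12 13 14 15 16 17 18 19 20 21 22 23 24 25 26 27 28 29 30 31 32 33 34 35
     L  W  L  W  W  L  W  W  L  W  L  W  W  L  W  W  L  W  L  W  W  L  W  W  L  W  L  W  W  L  W  W  L  W  L  W
Position 35 is W, so the first player wins.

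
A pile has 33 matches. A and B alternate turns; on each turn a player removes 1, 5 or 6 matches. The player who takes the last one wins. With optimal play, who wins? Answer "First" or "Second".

i:   0  1  2  3  4  5  6  7  8  9 10 11 12 13 14 15 16 17 18 19 20 21 22 23 24 25 26 27 28 29 30 31 32 33
     L  W  L  W  L  W  W  W  W  W  W  L  W  L  W  L  W  W  W  W  W  W  L  W  L  W  L  W  W  W  W  W  W  L
Position 33 is L, so the second player wins.

Second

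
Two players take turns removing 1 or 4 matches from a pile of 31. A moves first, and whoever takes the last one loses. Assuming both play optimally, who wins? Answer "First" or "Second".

Second

i:   0  1  2  3  4  5  6  7  8  9 10 11 12 13 14 15 16 17 18 19 20 21 22 23 24 25 26 27 28 29 30 31
     W  L  W  L  W  W  L  W  L  W  W  L  W  L  W  W  L  W  L  W  W  L  W  L  W  W  L  W  L  W  W  L
Position 31 is L, so the second player wins.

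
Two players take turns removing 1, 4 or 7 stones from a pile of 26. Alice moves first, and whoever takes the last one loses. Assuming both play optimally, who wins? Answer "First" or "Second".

First

i:   0  1  2  3  4  5  6  7  8  9 10 11 12 13 14 15 16 17 18 19 20 21 22 23 24 25 26
     W  L  W  L  W  W  L  W  W  L  W  L  W  W  L  W  W  L  W  L  W  W  L  W  W  L  W
Position 26 is W, so the first player wins.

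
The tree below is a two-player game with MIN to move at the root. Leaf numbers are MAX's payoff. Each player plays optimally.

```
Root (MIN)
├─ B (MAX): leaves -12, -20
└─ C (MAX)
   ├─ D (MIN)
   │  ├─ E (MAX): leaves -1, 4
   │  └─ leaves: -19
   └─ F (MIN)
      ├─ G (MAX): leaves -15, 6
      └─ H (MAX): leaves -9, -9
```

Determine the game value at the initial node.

-12

B (MAX): max(-12, -20) = -12
E (MAX): max(-1, 4) = 4
D (MIN): min(4, -19) = -19
G (MAX): max(-15, 6) = 6
H (MAX): max(-9, -9) = -9
F (MIN): min(6, -9) = -9
C (MAX): max(-19, -9) = -9
Root (MIN): min(-12, -9) = -12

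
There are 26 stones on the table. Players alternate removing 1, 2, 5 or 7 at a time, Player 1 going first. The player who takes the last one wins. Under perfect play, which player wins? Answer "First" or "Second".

First

i:   0  1  2  3  4  5  6  7  8  9 10 11 12 13 14 15 16 17 18 19 20 21 22 23 24 25 26
     L  W  W  L  W  W  L  W  W  L  W  W  L  W  W  L  W  W  L  W  W  L  W  W  L  W  W
Position 26 is W, so the first player wins.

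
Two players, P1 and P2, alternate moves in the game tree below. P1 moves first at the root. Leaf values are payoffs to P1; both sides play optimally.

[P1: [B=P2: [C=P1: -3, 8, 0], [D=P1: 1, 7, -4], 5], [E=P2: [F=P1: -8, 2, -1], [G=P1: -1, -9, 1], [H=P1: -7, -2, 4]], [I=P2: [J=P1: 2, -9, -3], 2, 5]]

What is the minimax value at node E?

1

F: max(-8, 2, -1) = 2
G: max(-1, -9, 1) = 1
H: max(-7, -2, 4) = 4
E: min(2, 1, 4) = 1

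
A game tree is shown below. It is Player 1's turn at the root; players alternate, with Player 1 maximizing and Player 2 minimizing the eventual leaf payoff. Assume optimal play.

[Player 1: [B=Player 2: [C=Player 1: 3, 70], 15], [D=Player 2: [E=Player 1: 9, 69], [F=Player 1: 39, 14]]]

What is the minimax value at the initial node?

39

C (Player 1): max(3, 70) = 70
B (Player 2): min(70, 15) = 15
E (Player 1): max(9, 69) = 69
F (Player 1): max(39, 14) = 39
D (Player 2): min(69, 39) = 39
Root (Player 1): max(15, 39) = 39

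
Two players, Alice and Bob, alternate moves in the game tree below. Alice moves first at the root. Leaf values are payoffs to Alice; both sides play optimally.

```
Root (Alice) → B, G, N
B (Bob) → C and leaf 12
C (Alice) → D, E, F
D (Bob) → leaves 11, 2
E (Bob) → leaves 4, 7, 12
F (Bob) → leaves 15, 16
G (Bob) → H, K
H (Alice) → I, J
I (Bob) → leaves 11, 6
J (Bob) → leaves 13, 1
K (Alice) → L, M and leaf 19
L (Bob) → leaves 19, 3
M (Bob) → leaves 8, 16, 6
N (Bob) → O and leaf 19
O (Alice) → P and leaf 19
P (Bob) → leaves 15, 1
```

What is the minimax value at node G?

6

I: min(11, 6) = 6
J: min(13, 1) = 1
H: max(6, 1) = 6
L: min(19, 3) = 3
M: min(8, 16, 6) = 6
K: max(3, 6, 19) = 19
G: min(6, 19) = 6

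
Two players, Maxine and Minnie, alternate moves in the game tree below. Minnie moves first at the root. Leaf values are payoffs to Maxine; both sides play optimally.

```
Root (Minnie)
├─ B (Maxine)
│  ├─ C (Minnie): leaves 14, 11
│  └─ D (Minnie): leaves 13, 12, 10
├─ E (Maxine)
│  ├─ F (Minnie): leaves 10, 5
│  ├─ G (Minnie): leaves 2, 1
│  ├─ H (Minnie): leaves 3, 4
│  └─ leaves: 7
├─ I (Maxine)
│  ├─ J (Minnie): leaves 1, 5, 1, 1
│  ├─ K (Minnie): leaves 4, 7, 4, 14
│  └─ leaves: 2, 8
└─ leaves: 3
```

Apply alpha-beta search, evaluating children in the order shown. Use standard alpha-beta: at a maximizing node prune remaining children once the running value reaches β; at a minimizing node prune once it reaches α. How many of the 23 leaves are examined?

C [α=-∞,β=+∞]: v=11
D [α=11,β=+∞]: v=10
B [α=-∞,β=+∞]: v=11
F [α=-∞,β=11]: v=5
G [α=5,β=11]: v=2 after child 1 ≤ α → α-cutoff, skip 1
H [α=5,β=11]: v=3 after child 1 ≤ α → α-cutoff, skip 1
E [α=-∞,β=11]: v=7
J [α=-∞,β=7]: v=1
K [α=1,β=7]: v=4
I [α=-∞,β=7]: v=8
Root [α=-∞,β=+∞]: v=3
Leaves evaluated: 21 of 23.

21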